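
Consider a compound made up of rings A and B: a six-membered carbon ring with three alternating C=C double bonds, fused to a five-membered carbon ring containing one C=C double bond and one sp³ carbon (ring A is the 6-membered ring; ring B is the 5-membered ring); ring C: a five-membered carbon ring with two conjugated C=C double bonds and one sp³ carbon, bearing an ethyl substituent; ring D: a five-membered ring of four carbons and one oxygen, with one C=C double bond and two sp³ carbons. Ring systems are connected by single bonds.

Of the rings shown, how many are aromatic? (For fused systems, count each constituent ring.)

Ring A has a continuous p-orbital overlap around the ring; 3 ring double bonds give 6 π electrons. That satisfies 4n+2 with n=1, so ring A is aromatic (benzene ring).
Ring B has one sp³ carbon, so it is not fully conjugated — not aromatic (cyclopentene ring).
Ring C has one sp³ carbon, so it is not fully conjugated — not aromatic (cyclopentadiene).
Ring D has two sp³ carbons, so it is not fully conjugated — not aromatic (2,3-dihydrofuran).
Aromatic: A. Total: 1.

1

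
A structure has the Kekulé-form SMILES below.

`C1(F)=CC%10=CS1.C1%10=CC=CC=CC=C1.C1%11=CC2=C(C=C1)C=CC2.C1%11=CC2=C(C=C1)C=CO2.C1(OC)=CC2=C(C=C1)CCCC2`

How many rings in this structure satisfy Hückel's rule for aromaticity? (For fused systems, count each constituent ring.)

5

The SMILES encodes a five-membered ring of four carbons and one sulfur, with two C=C double bonds; an eight-membered carbon ring with four alternating C=C double bonds; a six-membered carbon ring with three alternating C=C double bonds, fused to a five-membered carbon ring containing one C=C double bond and one sp³ carbon; a six-membered carbon ring with three alternating C=C double bonds, fused to a five-membered ring containing one oxygen and two C=C double bonds; a six-membered carbon ring with three alternating C=C double bonds, fused to a saturated six-membered carbon ring.
The 5-membered ring with one sulfur has a continuous p-orbital overlap around the ring; 2 ring double bonds (4 π electrons) plus a heteroatom lone pair (2) give 6 π electrons. That satisfies 4n+2 with n=1, so it is aromatic (thiophene).
The 8-membered ring has only sp² ring atoms; a planar conformation would have a fully conjugated π system of 8 electrons. But 8 = 4(2), which is 4n not 4n+2, so it is not aromatic (cyclooctatetraene) — cyclooctatetraene distorts into a non-planar tub to avoid antiaromaticity.
The 6-membered ring has a continuous p-orbital overlap around the ring; 3 ring double bonds give 6 π electrons. That satisfies 4n+2 with n=1, so it is aromatic (benzene ring).
The 5-membered ring has one sp³ carbon, so it is not fully conjugated — not aromatic (cyclopentene ring).
The fused 6/5-membered bicyclic (with one oxygen) is a single π system with 9 sp² atoms and 10 π electrons from ring double bonds plus a heteroatom lone pair. 10 = 4(2)+2, so the system is aromatic and both rings count as aromatic (benzofuran).
The second 6-membered ring is planar and fully conjugated; 3 ring double bonds give 6 π electrons. 6 = 4(1)+2, so it is aromatic (benzene ring).
The third 6-membered ring has four sp³ carbons, so it is not fully conjugated — not aromatic (cyclohexane ring).
5 of the 8 rings are aromatic. Total: 5.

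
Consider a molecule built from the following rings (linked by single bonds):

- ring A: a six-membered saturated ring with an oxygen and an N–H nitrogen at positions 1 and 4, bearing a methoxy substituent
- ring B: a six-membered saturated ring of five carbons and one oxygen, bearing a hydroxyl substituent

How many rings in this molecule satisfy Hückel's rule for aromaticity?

Ring A has only sp³ atoms, so it is not fully conjugated — not aromatic (morpholine).
Ring B has only sp³ atoms, so it is not fully conjugated — not aromatic (tetrahydropyran).
No ring is aromatic. Total: 0.

0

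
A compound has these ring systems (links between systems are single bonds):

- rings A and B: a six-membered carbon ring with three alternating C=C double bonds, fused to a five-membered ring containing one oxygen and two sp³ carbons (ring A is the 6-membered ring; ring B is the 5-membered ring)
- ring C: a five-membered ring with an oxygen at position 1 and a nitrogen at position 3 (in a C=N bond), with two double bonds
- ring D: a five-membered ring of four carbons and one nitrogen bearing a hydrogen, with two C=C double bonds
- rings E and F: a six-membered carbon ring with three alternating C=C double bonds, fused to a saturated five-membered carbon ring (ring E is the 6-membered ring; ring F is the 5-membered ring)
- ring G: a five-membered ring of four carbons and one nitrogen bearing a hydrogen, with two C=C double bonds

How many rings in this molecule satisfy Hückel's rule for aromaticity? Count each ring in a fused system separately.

5

Ring A has a continuous p-orbital overlap around the ring; 3 ring double bonds give 6 π electrons. That satisfies 4n+2 with n=1, so ring A is aromatic (benzene ring).
Ring B has two sp³ carbons, so it is not fully conjugated — not aromatic (oxolane ring).
Ring C is fully conjugated (every ring atom contributes a p orbital); 2 ring double bonds (4 π electrons) plus a heteroatom lone pair (2) give 6 π electrons. That satisfies 4n+2 with n=1, so ring C is aromatic (oxazole).
Ring D is planar and fully conjugated; 2 ring double bonds (4 π electrons) plus a heteroatom lone pair (2) give 6 π electrons. Since 6 = 4n+2 (n=1), ring D is aromatic (pyrrole).
Ring E is fully conjugated (every ring atom contributes a p orbital); 3 ring double bonds give 6 π electrons. Since 6 = 4n+2 (n=1), ring E is aromatic (benzene ring).
Ring F has three sp³ carbons, so it is not fully conjugated — not aromatic (cyclopentane ring).
Ring G is fully conjugated (every ring atom contributes a p orbital); 2 ring double bonds (4 π electrons) plus a heteroatom lone pair (2) give 6 π electrons. That satisfies 4n+2 with n=1, so ring G is aromatic (pyrrole).
Aromatic: A, C, D, E, G. Total: 5.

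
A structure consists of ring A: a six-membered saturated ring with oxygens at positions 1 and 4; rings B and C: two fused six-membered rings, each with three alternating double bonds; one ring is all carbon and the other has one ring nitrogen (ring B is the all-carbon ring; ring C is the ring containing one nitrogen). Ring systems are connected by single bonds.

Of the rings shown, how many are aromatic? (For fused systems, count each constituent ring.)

2

Ring A has only sp³ atoms, so it is not fully conjugated — not aromatic (1,4-dioxane).
Rings B and C form a fused bicyclic system (with one nitrogen) with 10 sp² atoms and 10 π electrons from ring double bonds. 10 = 4(2)+2, so the system is aromatic and both rings count as aromatic (quinoline).
Aromatic: B, C. Total: 2.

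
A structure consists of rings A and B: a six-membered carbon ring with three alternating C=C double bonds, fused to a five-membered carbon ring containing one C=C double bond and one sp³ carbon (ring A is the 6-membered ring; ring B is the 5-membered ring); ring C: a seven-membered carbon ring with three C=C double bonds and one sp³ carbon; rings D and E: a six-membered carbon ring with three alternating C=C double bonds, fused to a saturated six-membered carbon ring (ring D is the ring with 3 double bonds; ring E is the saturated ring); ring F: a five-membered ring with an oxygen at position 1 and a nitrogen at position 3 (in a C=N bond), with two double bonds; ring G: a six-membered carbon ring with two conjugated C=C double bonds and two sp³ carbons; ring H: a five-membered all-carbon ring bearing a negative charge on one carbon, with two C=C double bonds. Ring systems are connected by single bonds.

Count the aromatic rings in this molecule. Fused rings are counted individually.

Ring A has a continuous p-orbital overlap around the ring; 3 ring double bonds give 6 π electrons. Since 6 = 4n+2 (n=1), ring A is aromatic (benzene ring).
Ring B has one sp³ carbon, so it is not fully conjugated — not aromatic (cyclopentene ring).
Ring C has one sp³ carbon, so it is not fully conjugated — not aromatic (cycloheptatriene).
Ring D has a continuous p-orbital overlap around the ring; 3 ring double bonds give 6 π electrons. Since 6 = 4n+2 (n=1), ring D is aromatic (benzene ring).
Ring E has four sp³ carbons, so it is not fully conjugated — not aromatic (cyclohexane ring).
Ring F is fully conjugated (every ring atom contributes a p orbital); 2 ring double bonds (4 π electrons) plus a heteroatom lone pair (2) give 6 π electrons. 6 = 4(1)+2, so ring F is aromatic (oxazole).
Ring G has two sp³ carbons, so it is not fully conjugated — not aromatic (1,3-cyclohexadiene).
Ring H is planar and fully conjugated; 2 ring double bonds (4 π electrons) plus the carbanion lone pair (2) give 6 π electrons. Since 6 = 4n+2 (n=1), ring H is aromatic (cyclopentadienyl anion).
Aromatic: A, D, F, H. Total: 4.

4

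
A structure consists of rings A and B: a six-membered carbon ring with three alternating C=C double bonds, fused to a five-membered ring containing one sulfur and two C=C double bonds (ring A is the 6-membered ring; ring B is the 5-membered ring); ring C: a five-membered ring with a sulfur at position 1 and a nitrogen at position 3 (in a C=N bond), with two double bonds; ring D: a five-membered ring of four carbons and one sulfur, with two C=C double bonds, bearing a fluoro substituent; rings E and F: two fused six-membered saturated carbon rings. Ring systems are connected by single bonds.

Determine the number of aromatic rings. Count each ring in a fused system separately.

Rings A and B form a fused bicyclic system (with one sulfur) with 9 sp² atoms and 10 π electrons from ring double bonds plus a heteroatom lone pair. 10 = 4(2)+2, so the system is aromatic and both rings count as aromatic (benzothiophene).
Ring C has a continuous p-orbital overlap around the ring; 2 ring double bonds (4 π electrons) plus a heteroatom lone pair (2) give 6 π electrons. Since 6 = 4n+2 (n=1), ring C is aromatic (thiazole).
Ring D has a continuous p-orbital overlap around the ring; 2 ring double bonds (4 π electrons) plus a heteroatom lone pair (2) give 6 π electrons. 6 = 4(1)+2, so ring D is aromatic (thiophene).
Ring E has only sp³ atoms, so it is not fully conjugated — not aromatic (cyclohexane ring).
Ring F has only sp³ atoms, so it is not fully conjugated — not aromatic (cyclohexane ring).
Aromatic: A, B, C, D. Total: 4.

4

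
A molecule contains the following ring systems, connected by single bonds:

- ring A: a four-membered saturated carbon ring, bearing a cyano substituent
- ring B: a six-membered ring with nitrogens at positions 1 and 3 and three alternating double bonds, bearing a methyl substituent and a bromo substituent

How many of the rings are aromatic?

Ring A has only sp³ atoms, so it is not fully conjugated — not aromatic (cyclobutane).
Ring B has a continuous p-orbital overlap around the ring; 3 ring double bonds give 6 π electrons. Since 6 = 4n+2 (n=1), ring B is aromatic (pyrimidine).
Aromatic: B. Total: 1.

1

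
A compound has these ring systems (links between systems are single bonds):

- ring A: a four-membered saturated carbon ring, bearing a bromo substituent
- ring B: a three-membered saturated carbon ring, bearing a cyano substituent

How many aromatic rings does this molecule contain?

Ring A has only sp³ atoms, so it is not fully conjugated — not aromatic (cyclobutane).
Ring B has only sp³ atoms, so it is not fully conjugated — not aromatic (cyclopropane).
No ring is aromatic. Total: 0.

0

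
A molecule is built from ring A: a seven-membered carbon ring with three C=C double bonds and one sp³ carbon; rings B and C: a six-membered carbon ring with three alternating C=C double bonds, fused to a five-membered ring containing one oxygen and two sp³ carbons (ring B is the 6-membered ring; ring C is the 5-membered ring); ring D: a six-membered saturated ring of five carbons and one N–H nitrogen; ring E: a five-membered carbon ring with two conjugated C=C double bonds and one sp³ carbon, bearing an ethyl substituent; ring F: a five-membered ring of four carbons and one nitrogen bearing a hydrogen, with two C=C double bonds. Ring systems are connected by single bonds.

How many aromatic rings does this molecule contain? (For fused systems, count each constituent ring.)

2

Ring A has one sp³ carbon, so it is not fully conjugated — not aromatic (cycloheptatriene).
Ring B has a continuous p-orbital overlap around the ring; 3 ring double bonds give 6 π electrons. 6 = 4(1)+2, so ring B is aromatic (benzene ring).
Ring C has two sp³ carbons, so it is not fully conjugated — not aromatic (oxolane ring).
Ring D has only sp³ atoms, so it is not fully conjugated — not aromatic (piperidine).
Ring E has one sp³ carbon, so it is not fully conjugated — not aromatic (cyclopentadiene).
Ring F is fully conjugated (every ring atom contributes a p orbital); 2 ring double bonds (4 π electrons) plus a heteroatom lone pair (2) give 6 π electrons. Since 6 = 4n+2 (n=1), ring F is aromatic (pyrrole).
Aromatic: B, F. Total: 2.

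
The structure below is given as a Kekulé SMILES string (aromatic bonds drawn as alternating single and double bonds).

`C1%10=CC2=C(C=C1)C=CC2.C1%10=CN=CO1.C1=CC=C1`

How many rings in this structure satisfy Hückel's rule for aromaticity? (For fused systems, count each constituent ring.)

The SMILES encodes a six-membered carbon ring with three alternating C=C double bonds, fused to a five-membered carbon ring containing one C=C double bond and one sp³ carbon; a five-membered ring with an oxygen at position 1 and a nitrogen at position 3 (in a C=N bond), with two double bonds; a four-membered carbon ring with two alternating C=C double bonds.
The 6-membered ring is planar and fully conjugated; 3 ring double bonds give 6 π electrons. 6 = 4(1)+2, so it is aromatic (benzene ring).
The 5-membered ring has one sp³ carbon, so it is not fully conjugated — not aromatic (cyclopentene ring).
The 5-membered ring with one oxygen and one =N– has a continuous p-orbital overlap around the ring; 2 ring double bonds (4 π electrons) plus a heteroatom lone pair (2) give 6 π electrons. 6 = 4(1)+2, so it is aromatic (oxazole).
The 4-membered ring has only sp² ring atoms; a planar conformation would have a fully conjugated π system of 4 electrons. But 4 = 4(1), which is 4n not 4n+2, so it is not aromatic (cyclobutadiene) — cyclobutadiene is antiaromatic and distorts to a rectangle.
2 of the 4 rings are aromatic. Total: 2.

2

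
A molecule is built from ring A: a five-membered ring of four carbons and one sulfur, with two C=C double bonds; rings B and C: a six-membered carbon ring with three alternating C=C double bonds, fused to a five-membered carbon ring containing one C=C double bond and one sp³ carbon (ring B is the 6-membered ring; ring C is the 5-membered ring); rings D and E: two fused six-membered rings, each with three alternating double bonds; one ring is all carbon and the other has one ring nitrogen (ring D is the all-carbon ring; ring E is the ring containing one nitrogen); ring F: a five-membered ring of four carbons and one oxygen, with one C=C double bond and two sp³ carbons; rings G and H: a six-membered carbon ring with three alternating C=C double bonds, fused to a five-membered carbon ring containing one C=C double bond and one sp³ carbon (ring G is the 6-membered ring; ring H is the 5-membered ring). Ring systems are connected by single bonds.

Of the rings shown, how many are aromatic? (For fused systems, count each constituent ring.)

5

Ring A has a continuous p-orbital overlap around the ring; 2 ring double bonds (4 π electrons) plus a heteroatom lone pair (2) give 6 π electrons. Since 6 = 4n+2 (n=1), ring A is aromatic (thiophene).
Ring B has a continuous p-orbital overlap around the ring; 3 ring double bonds give 6 π electrons. That satisfies 4n+2 with n=1, so ring B is aromatic (benzene ring).
Ring C has one sp³ carbon, so it is not fully conjugated — not aromatic (cyclopentene ring).
Rings D and E form a fused bicyclic system (with one nitrogen) with 10 sp² atoms and 10 π electrons from ring double bonds. 10 = 4(2)+2, so the system is aromatic and both rings count as aromatic (quinoline).
Ring F has two sp³ carbons, so it is not fully conjugated — not aromatic (2,3-dihydrofuran).
Ring G is fully conjugated (every ring atom contributes a p orbital); 3 ring double bonds give 6 π electrons. 6 = 4(1)+2, so ring G is aromatic (benzene ring).
Ring H has one sp³ carbon, so it is not fully conjugated — not aromatic (cyclopentene ring).
Aromatic: A, B, D, E, G. Total: 5.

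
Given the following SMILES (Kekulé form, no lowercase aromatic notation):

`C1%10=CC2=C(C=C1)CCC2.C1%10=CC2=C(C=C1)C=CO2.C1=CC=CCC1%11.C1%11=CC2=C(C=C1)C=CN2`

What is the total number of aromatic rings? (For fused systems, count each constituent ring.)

The SMILES encodes a six-membered carbon ring with three alternating C=C double bonds, fused to a saturated five-membered carbon ring; a six-membered carbon ring with three alternating C=C double bonds, fused to a five-membered ring containing one oxygen and two C=C double bonds; a six-membered carbon ring with two conjugated C=C double bonds and two sp³ carbons; a six-membered carbon ring with three alternating C=C double bonds, fused to a five-membered ring containing one N–H nitrogen and two C=C double bonds.
The 6-membered ring is planar and fully conjugated; 3 ring double bonds give 6 π electrons. Since 6 = 4n+2 (n=1), it is aromatic (benzene ring).
The 5-membered ring has three sp³ carbons, so it is not fully conjugated — not aromatic (cyclopentane ring).
The fused 6/5-membered bicyclic (with one oxygen) is a single π system with 9 sp² atoms and 10 π electrons from ring double bonds plus a heteroatom lone pair. 10 = 4(2)+2, so the system is aromatic and both rings count as aromatic (benzofuran).
The second 6-membered ring has two sp³ carbons, so it is not fully conjugated — not aromatic (1,3-cyclohexadiene).
The fused 6/5-membered bicyclic (with one N–H) is a single π system with 9 sp² atoms and 10 π electrons from ring double bonds plus a heteroatom lone pair. 10 = 4(2)+2, so the system is aromatic and both rings count as aromatic (indole).
5 of the 7 rings are aromatic. Total: 5.

5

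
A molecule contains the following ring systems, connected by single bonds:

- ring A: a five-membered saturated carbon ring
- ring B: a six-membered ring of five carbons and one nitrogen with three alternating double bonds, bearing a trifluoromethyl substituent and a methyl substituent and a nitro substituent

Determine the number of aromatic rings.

Ring A has only sp³ atoms, so it is not fully conjugated — not aromatic (cyclopentane).
Ring B is fully conjugated (every ring atom contributes a p orbital); 3 ring double bonds give 6 π electrons. 6 = 4(1)+2, so ring B is aromatic (pyridine).
Aromatic: B. Total: 1.

1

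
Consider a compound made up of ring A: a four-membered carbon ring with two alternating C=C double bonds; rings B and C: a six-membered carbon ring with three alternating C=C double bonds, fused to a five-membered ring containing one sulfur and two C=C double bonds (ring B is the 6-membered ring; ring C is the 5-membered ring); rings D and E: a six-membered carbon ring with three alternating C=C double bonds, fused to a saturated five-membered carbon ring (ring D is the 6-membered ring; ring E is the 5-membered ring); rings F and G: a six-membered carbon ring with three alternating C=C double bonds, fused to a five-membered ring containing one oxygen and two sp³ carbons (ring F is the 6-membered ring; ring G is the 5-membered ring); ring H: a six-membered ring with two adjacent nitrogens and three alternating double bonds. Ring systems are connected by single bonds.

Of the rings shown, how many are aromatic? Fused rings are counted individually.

Ring A has only sp² ring atoms; a planar conformation would have a fully conjugated π system of 4 electrons. But 4 = 4(1), which is 4n not 4n+2, so ring A is not aromatic (cyclobutadiene) — cyclobutadiene is antiaromatic and distorts to a rectangle.
Rings B and C form a fused bicyclic system (with one sulfur) with 9 sp² atoms and 10 π electrons from ring double bonds plus a heteroatom lone pair. 10 = 4(2)+2, so the system is aromatic and both rings count as aromatic (benzothiophene).
Ring D is planar and fully conjugated; 3 ring double bonds give 6 π electrons. That satisfies 4n+2 with n=1, so ring D is aromatic (benzene ring).
Ring E has three sp³ carbons, so it is not fully conjugated — not aromatic (cyclopentane ring).
Ring F is fully conjugated (every ring atom contributes a p orbital); 3 ring double bonds give 6 π electrons. 6 = 4(1)+2, so ring F is aromatic (benzene ring).
Ring G has two sp³ carbons, so it is not fully conjugated — not aromatic (oxolane ring).
Ring H has a continuous p-orbital overlap around the ring; 3 ring double bonds give 6 π electrons. That satisfies 4n+2 with n=1, so ring H is aromatic (pyridazine).
Aromatic: B, C, D, F, H. Total: 5.

5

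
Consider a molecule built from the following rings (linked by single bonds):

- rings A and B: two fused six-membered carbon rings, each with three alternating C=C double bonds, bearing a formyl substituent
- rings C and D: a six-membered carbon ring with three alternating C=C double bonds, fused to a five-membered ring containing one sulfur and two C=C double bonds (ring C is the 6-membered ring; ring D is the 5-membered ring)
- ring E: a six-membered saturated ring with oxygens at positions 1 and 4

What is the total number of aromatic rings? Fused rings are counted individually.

4

Rings A and B form a fused bicyclic system with 10 sp² atoms and 10 π electrons from ring double bonds. 10 = 4(2)+2, so the system is aromatic and both rings count as aromatic (naphthalene).
Rings C and D form a fused bicyclic system (with one sulfur) with 9 sp² atoms and 10 π electrons from ring double bonds plus a heteroatom lone pair. 10 = 4(2)+2, so the system is aromatic and both rings count as aromatic (benzothiophene).
Ring E has only sp³ atoms, so it is not fully conjugated — not aromatic (1,4-dioxane).
Aromatic: A, B, C, D. Total: 4.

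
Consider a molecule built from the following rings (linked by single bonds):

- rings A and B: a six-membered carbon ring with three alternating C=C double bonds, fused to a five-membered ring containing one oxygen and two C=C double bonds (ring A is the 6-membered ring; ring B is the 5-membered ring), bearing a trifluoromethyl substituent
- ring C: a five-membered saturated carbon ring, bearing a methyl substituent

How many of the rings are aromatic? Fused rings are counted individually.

2

Rings A and B form a fused bicyclic system (with one oxygen) with 9 sp² atoms and 10 π electrons from ring double bonds plus a heteroatom lone pair. 10 = 4(2)+2, so the system is aromatic and both rings count as aromatic (benzofuran).
Ring C has only sp³ atoms, so it is not fully conjugated — not aromatic (cyclopentane).
Aromatic: A, B. Total: 2.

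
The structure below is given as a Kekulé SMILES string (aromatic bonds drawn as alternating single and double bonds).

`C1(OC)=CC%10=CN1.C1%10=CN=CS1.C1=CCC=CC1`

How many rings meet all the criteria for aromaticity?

The SMILES encodes a five-membered ring of four carbons and one nitrogen bearing a hydrogen, with two C=C double bonds; a five-membered ring with a sulfur at position 1 and a nitrogen at position 3 (in a C=N bond), with two double bonds; a six-membered carbon ring with two isolated C=C double bonds and two sp³ carbons.
The 5-membered ring with one N–H is fully conjugated (every ring atom contributes a p orbital); 2 ring double bonds (4 π electrons) plus a heteroatom lone pair (2) give 6 π electrons. That satisfies 4n+2 with n=1, so it is aromatic (pyrrole).
The 5-membered ring with one sulfur and one =N– is fully conjugated (every ring atom contributes a p orbital); 2 ring double bonds (4 π electrons) plus a heteroatom lone pair (2) give 6 π electrons. That satisfies 4n+2 with n=1, so it is aromatic (thiazole).
The 6-membered ring has two sp³ carbons, so it is not fully conjugated — not aromatic (1,4-cyclohexadiene).
2 of the 3 rings are aromatic. Total: 2.

2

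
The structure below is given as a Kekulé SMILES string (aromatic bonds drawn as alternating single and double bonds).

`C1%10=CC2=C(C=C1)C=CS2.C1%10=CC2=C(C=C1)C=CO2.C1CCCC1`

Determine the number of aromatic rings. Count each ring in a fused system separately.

The SMILES encodes a six-membered carbon ring with three alternating C=C double bonds, fused to a five-membered ring containing one sulfur and two C=C double bonds; a six-membered carbon ring with three alternating C=C double bonds, fused to a five-membered ring containing one oxygen and two C=C double bonds; a five-membered saturated carbon ring.
The fused 6/5-membered bicyclic (with one sulfur) is a single π system with 9 sp² atoms and 10 π electrons from ring double bonds plus a heteroatom lone pair. 10 = 4(2)+2, so the system is aromatic and both rings count as aromatic (benzothiophene).
The fused 6/5-membered bicyclic (with one oxygen) is a single π system with 9 sp² atoms and 10 π electrons from ring double bonds plus a heteroatom lone pair. 10 = 4(2)+2, so the system is aromatic and both rings count as aromatic (benzofuran).
The 5-membered ring has only sp³ atoms, so it is not fully conjugated — not aromatic (cyclopentane).
4 of the 5 rings are aromatic. Total: 4.

4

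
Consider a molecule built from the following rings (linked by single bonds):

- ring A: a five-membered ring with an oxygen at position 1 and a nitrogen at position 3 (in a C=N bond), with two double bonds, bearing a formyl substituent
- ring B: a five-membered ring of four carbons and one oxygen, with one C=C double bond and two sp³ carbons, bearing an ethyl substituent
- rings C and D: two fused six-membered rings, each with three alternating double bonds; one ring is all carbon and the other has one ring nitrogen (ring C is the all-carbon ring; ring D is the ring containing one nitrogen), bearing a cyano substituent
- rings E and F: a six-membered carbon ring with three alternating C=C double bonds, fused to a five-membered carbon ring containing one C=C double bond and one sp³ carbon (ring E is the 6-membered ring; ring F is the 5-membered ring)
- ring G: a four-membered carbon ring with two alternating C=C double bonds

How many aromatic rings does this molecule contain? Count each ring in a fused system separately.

Ring A has a continuous p-orbital overlap around the ring; 2 ring double bonds (4 π electrons) plus a heteroatom lone pair (2) give 6 π electrons. Since 6 = 4n+2 (n=1), ring A is aromatic (oxazole).
Ring B has two sp³ carbons, so it is not fully conjugated — not aromatic (2,3-dihydrofuran).
Rings C and D form a fused bicyclic system (with one nitrogen) with 10 sp² atoms and 10 π electrons from ring double bonds. 10 = 4(2)+2, so the system is aromatic and both rings count as aromatic (quinoline).
Ring E has a continuous p-orbital overlap around the ring; 3 ring double bonds give 6 π electrons. Since 6 = 4n+2 (n=1), ring E is aromatic (benzene ring).
Ring F has one sp³ carbon, so it is not fully conjugated — not aromatic (cyclopentene ring).
Ring G has only sp² ring atoms; a planar conformation would have a fully conjugated π system of 4 electrons. But 4 = 4(1), which is 4n not 4n+2, so ring G is not aromatic (cyclobutadiene) — cyclobutadiene is antiaromatic and distorts to a rectangle.
Aromatic: A, C, D, E. Total: 4.

4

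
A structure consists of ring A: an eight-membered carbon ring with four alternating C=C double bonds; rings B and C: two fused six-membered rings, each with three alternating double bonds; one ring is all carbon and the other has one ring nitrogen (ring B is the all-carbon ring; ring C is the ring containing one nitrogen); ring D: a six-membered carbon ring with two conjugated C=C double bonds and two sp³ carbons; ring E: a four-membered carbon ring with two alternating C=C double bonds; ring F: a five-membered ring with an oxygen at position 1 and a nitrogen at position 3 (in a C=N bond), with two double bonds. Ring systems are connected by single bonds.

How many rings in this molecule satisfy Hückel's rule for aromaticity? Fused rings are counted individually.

3

Ring A has only sp² ring atoms; a planar conformation would have a fully conjugated π system of 8 electrons. But 8 = 4(2), which is 4n not 4n+2, so ring A is not aromatic (cyclooctatetraene) — cyclooctatetraene distorts into a non-planar tub to avoid antiaromaticity.
Rings B and C form a fused bicyclic system (with one nitrogen) with 10 sp² atoms and 10 π electrons from ring double bonds. 10 = 4(2)+2, so the system is aromatic and both rings count as aromatic (quinoline).
Ring D has two sp³ carbons, so it is not fully conjugated — not aromatic (1,3-cyclohexadiene).
Ring E has only sp² ring atoms; a planar conformation would have a fully conjugated π system of 4 electrons. But 4 = 4(1), which is 4n not 4n+2, so ring E is not aromatic (cyclobutadiene) — cyclobutadiene is antiaromatic and distorts to a rectangle.
Ring F is fully conjugated (every ring atom contributes a p orbital); 2 ring double bonds (4 π electrons) plus a heteroatom lone pair (2) give 6 π electrons. Since 6 = 4n+2 (n=1), ring F is aromatic (oxazole).
Aromatic: B, C, F. Total: 3.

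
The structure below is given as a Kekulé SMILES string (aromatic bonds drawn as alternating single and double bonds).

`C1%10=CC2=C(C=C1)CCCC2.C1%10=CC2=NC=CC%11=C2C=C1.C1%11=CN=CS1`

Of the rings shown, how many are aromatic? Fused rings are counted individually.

4

The SMILES encodes a six-membered carbon ring with three alternating C=C double bonds, fused to a saturated six-membered carbon ring; two fused six-membered rings, each with three alternating double bonds; one ring is all carbon and the other has one ring nitrogen; a five-membered ring with a sulfur at position 1 and a nitrogen at position 3 (in a C=N bond), with two double bonds.
The 6-membered ring is planar and fully conjugated; 3 ring double bonds give 6 π electrons. 6 = 4(1)+2, so it is aromatic (benzene ring).
The second 6-membered ring has four sp³ carbons, so it is not fully conjugated — not aromatic (cyclohexane ring).
The fused 6/6-membered bicyclic (with one nitrogen) is a single π system with 10 sp² atoms and 10 π electrons from ring double bonds. 10 = 4(2)+2, so the system is aromatic and both rings count as aromatic (quinoline).
The 5-membered ring with one sulfur and one =N– is planar and fully conjugated; 2 ring double bonds (4 π electrons) plus a heteroatom lone pair (2) give 6 π electrons. Since 6 = 4n+2 (n=1), it is aromatic (thiazole).
4 of the 5 rings are aromatic. Total: 4.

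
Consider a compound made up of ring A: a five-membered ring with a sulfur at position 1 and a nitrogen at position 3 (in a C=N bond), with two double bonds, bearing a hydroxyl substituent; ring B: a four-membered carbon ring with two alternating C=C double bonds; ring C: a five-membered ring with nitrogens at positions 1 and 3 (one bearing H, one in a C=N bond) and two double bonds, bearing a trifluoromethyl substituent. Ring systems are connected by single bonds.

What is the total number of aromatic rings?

2

Ring A has a continuous p-orbital overlap around the ring; 2 ring double bonds (4 π electrons) plus a heteroatom lone pair (2) give 6 π electrons. That satisfies 4n+2 with n=1, so ring A is aromatic (thiazole).
Ring B has only sp² ring atoms; a planar conformation would have a fully conjugated π system of 4 electrons. But 4 = 4(1), which is 4n not 4n+2, so ring B is not aromatic (cyclobutadiene) — cyclobutadiene is antiaromatic and distorts to a rectangle.
Ring C is fully conjugated (every ring atom contributes a p orbital); 2 ring double bonds (4 π electrons) plus a heteroatom lone pair (2) give 6 π electrons. That satisfies 4n+2 with n=1, so ring C is aromatic (imidazole).
Aromatic: A, C. Total: 2.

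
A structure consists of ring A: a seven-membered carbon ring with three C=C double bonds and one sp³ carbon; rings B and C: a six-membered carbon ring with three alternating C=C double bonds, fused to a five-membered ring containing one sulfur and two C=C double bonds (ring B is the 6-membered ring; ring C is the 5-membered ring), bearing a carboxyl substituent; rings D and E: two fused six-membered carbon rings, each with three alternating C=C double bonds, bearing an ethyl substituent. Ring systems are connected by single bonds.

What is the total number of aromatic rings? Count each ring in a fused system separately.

4

Ring A has one sp³ carbon, so it is not fully conjugated — not aromatic (cycloheptatriene).
Rings B and C form a fused bicyclic system (with one sulfur) with 9 sp² atoms and 10 π electrons from ring double bonds plus a heteroatom lone pair. 10 = 4(2)+2, so the system is aromatic and both rings count as aromatic (benzothiophene).
Rings D and E form a fused bicyclic system with 10 sp² atoms and 10 π electrons from ring double bonds. 10 = 4(2)+2, so the system is aromatic and both rings count as aromatic (naphthalene).
Aromatic: B, C, D, E. Total: 4.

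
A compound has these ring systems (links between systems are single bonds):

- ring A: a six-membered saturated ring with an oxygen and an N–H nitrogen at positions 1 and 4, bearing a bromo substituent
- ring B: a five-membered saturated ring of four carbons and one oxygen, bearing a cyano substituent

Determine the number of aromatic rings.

0

Ring A has only sp³ atoms, so it is not fully conjugated — not aromatic (morpholine).
Ring B has only sp³ atoms, so it is not fully conjugated — not aromatic (tetrahydrofuran).
No ring is aromatic. Total: 0.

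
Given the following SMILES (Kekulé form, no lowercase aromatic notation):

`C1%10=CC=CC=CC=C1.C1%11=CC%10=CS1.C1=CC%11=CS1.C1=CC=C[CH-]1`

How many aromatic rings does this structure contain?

3

The SMILES encodes an eight-membered carbon ring with four alternating C=C double bonds; a five-membered ring of four carbons and one sulfur, with two C=C double bonds; a five-membered ring of four carbons and one sulfur, with two C=C double bonds; a five-membered all-carbon ring bearing a negative charge on one carbon, with two C=C double bonds.
The 8-membered ring has only sp² ring atoms; a planar conformation would have a fully conjugated π system of 8 electrons. But 8 = 4(2), which is 4n not 4n+2, so it is not aromatic (cyclooctatetraene) — cyclooctatetraene distorts into a non-planar tub to avoid antiaromaticity.
The 5-membered ring with one sulfur is fully conjugated (every ring atom contributes a p orbital); 2 ring double bonds (4 π electrons) plus a heteroatom lone pair (2) give 6 π electrons. That satisfies 4n+2 with n=1, so it is aromatic (thiophene).
The second 5-membered ring with one sulfur is fully conjugated (every ring atom contributes a p orbital); 2 ring double bonds (4 π electrons) plus a heteroatom lone pair (2) give 6 π electrons. That satisfies 4n+2 with n=1, so it is aromatic (thiophene).
The 5-membered ring is planar and fully conjugated; 2 ring double bonds (4 π electrons) plus the carbanion lone pair (2) give 6 π electrons. 6 = 4(1)+2, so it is aromatic (cyclopentadienyl anion).
3 of the 4 rings are aromatic. Total: 3.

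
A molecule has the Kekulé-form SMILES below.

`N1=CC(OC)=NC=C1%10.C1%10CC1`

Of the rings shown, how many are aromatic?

The SMILES encodes a six-membered ring with nitrogens at positions 1 and 4 and three alternating double bonds; a three-membered saturated carbon ring.
The 6-membered ring with two nitrogens (1,4) has a continuous p-orbital overlap around the ring; 3 ring double bonds give 6 π electrons. Since 6 = 4n+2 (n=1), it is aromatic (pyrazine).
The 3-membered ring has only sp³ atoms, so it is not fully conjugated — not aromatic (cyclopropane).
1 of the 2 rings is aromatic. Total: 1.

1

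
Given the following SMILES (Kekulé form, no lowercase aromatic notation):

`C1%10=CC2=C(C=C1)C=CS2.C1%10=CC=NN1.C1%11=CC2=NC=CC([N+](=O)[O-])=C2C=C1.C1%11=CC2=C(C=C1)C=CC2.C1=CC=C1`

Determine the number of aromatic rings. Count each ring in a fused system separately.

6

The SMILES encodes a six-membered carbon ring with three alternating C=C double bonds, fused to a five-membered ring containing one sulfur and two C=C double bonds; a five-membered ring with two adjacent nitrogens (one bearing H, one in a double bond) and two double bonds; two fused six-membered rings, each with three alternating double bonds; one ring is all carbon and the other has one ring nitrogen; a six-membered carbon ring with three alternating C=C double bonds, fused to a five-membered carbon ring containing one C=C double bond and one sp³ carbon; a four-membered carbon ring with two alternating C=C double bonds.
The fused 6/5-membered bicyclic (with one sulfur) is a single π system with 9 sp² atoms and 10 π electrons from ring double bonds plus a heteroatom lone pair. 10 = 4(2)+2, so the system is aromatic and both rings count as aromatic (benzothiophene).
The 5-membered ring with two adjacent nitrogens (one N–H, one =N–) is fully conjugated (every ring atom contributes a p orbital); 2 ring double bonds (4 π electrons) plus a heteroatom lone pair (2) give 6 π electrons. 6 = 4(1)+2, so it is aromatic (pyrazole).
The fused 6/6-membered bicyclic (with one nitrogen) is a single π system with 10 sp² atoms and 10 π electrons from ring double bonds. 10 = 4(2)+2, so the system is aromatic and both rings count as aromatic (quinoline).
The 6-membered ring has a continuous p-orbital overlap around the ring; 3 ring double bonds give 6 π electrons. Since 6 = 4n+2 (n=1), it is aromatic (benzene ring).
The 5-membered ring has one sp³ carbon, so it is not fully conjugated — not aromatic (cyclopentene ring).
The 4-membered ring has only sp² ring atoms; a planar conformation would have a fully conjugated π system of 4 electrons. But 4 = 4(1), which is 4n not 4n+2, so it is not aromatic (cyclobutadiene) — cyclobutadiene is antiaromatic and distorts to a rectangle.
6 of the 8 rings are aromatic. Total: 6.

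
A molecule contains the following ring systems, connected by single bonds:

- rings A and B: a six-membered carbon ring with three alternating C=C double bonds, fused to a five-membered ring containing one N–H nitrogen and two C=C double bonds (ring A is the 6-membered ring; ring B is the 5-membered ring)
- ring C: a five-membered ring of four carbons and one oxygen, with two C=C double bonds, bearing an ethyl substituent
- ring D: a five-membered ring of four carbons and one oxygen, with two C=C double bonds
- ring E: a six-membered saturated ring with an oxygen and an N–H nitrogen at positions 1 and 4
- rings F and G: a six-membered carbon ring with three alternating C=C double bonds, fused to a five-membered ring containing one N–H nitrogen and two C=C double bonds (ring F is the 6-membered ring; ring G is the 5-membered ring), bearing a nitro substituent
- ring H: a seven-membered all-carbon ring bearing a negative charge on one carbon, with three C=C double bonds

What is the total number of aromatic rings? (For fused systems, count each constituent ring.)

Rings A and B form a fused bicyclic system (with one N–H) with 9 sp² atoms and 10 π electrons from ring double bonds plus a heteroatom lone pair. 10 = 4(2)+2, so the system is aromatic and both rings count as aromatic (indole).
Ring C is planar and fully conjugated; 2 ring double bonds (4 π electrons) plus a heteroatom lone pair (2) give 6 π electrons. 6 = 4(1)+2, so ring C is aromatic (furan).
Ring D is planar and fully conjugated; 2 ring double bonds (4 π electrons) plus a heteroatom lone pair (2) give 6 π electrons. That satisfies 4n+2 with n=1, so ring D is aromatic (furan).
Ring E has only sp³ atoms, so it is not fully conjugated — not aromatic (morpholine).
Rings F and G form a fused bicyclic system (with one N–H) with 9 sp² atoms and 10 π electrons from ring double bonds plus a heteroatom lone pair. 10 = 4(2)+2, so the system is aromatic and both rings count as aromatic (indole).
Ring H has only sp² ring atoms; a planar conformation would have a fully conjugated π system of 8 electrons. But 8 = 4(2), which is 4n not 4n+2, so ring H is not aromatic (cycloheptatrienyl anion).
Aromatic: A, B, C, D, F, G. Total: 6.

6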